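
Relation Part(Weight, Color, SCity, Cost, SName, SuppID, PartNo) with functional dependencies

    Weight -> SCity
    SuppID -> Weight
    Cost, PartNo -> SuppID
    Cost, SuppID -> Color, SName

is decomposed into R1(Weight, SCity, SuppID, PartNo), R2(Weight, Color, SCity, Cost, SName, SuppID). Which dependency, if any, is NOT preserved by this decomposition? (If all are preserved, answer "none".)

Check Cost, PartNo → SuppID: no single fragment contains all of {Cost, SuppID, PartNo}, and the restricted closure of {Cost, PartNo} across the fragments never reaches {SuppID}.
Weight → SCity is preserved.
SuppID → Weight is preserved.
Cost, SuppID → Color, SName is preserved.

Cost, PartNo -> SuppID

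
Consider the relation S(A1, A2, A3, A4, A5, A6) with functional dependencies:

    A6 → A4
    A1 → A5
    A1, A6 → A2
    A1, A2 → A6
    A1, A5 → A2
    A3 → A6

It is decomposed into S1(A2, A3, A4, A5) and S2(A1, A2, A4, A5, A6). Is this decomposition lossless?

No

Common attributes: S1 ∩ S2 = {A2, A4, A5}.
No dependency enlarges {A2, A4, A5}, so (A2, A4, A5)⁺ = {A2, A4, A5}.
The closure contains neither all of S1 = {A2, A3, A4, A5} nor all of S2 = {A1, A2, A4, A5, A6}, so the common attributes are not a superkey of either fragment. The join is lossy.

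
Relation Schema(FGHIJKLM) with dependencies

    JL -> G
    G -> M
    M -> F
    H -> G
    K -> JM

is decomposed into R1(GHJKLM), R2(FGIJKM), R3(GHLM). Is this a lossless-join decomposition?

Chase test. Columns are FGHIJKLM; row i has aⱼ where attribute j ∈ Ri, else bᵢⱼ.
Initial tableau (one row per fragment):
  row 1: b11 a2 a3 b14 a5 a6 a7 a8
  row 2: a1 a2 b23 a4 a5 a6 b27 a8
  row 3: b31 a2 a3 b34 b35 b36 a7 a8
Rows 1 and 2 agree on M; apply M→F and equate their F entries.
Rows 1 and 3 agree on M; apply M→F and equate their F entries.
No row becomes fully distinguished — the join is lossy.

No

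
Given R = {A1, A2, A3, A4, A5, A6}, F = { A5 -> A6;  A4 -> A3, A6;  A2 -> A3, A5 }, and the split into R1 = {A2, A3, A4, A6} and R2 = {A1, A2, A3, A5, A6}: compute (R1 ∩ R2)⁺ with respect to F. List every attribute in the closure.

A2, A3, A5, A6

R1 ∩ R2 = {A2, A3, A6}.
A2 → A3, A5 applies, adding A5
Closure: {A2, A3, A5, A6}.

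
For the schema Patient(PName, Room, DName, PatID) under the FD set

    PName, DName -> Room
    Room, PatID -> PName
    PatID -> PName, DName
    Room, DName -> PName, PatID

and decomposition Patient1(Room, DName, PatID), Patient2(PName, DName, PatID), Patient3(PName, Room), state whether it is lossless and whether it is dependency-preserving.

lossless and dependency-preserving

Lossless test (chase): Rows 1 and 2 agree on PatID; apply PatID→PName, DName and equate their PName, DName entries. Rows 1 and 2 agree on PName, DName; apply PName, DName→Room and equate their Room entries. Row 1 is now all distinguished symbols — the join is lossless.
Dependency preservation: PName, DName → Room; Room, PatID → PName; Room, DName → PName, PatID are not contained in any single fragment, but the restricted closure of each left-hand side across the fragments still reaches the right-hand side; the remaining FDs each lie inside some fragment. All dependencies are preserved.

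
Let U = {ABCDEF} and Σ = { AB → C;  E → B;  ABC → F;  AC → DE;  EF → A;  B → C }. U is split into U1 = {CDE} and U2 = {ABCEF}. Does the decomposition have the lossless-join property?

No

Common attributes: U1 ∩ U2 = {CE}.
Closure of {CE}: E → B applies, adding B. So (CE)⁺ = {BCE}.
The closure contains neither all of U1 = {CDE} nor all of U2 = {ABCEF}, so the common attributes are not a superkey of either fragment. The join is lossy.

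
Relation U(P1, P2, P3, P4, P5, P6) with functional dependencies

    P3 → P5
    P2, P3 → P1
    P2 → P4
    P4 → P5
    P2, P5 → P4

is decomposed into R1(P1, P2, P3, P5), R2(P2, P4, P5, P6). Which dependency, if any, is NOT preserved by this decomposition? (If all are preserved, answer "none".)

P3 → P5 lies within R1.
P2, P3 → P1 lies within R1.
P2 → P4 lies within R2.
P4 → P5 lies within R2.
P2, P5 → P4 lies within R2.
Every dependency is enforceable on the fragments, so the decomposition is dependency-preserving.

none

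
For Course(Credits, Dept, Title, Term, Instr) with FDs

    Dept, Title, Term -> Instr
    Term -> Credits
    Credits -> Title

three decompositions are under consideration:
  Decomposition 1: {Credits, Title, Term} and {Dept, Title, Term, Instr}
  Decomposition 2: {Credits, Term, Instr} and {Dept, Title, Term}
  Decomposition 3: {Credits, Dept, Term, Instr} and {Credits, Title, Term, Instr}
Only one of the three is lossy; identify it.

Decomposition 1: common = {Title, Term}, closure = {Credits, Title, Term} → lossless.
Decomposition 2: common = {Term}, closure = {Credits, Title, Term} → lossy.
Decomposition 3: common = {Credits, Term, Instr}, closure = {Credits, Title, Term, Instr} → lossless.

Decomposition 2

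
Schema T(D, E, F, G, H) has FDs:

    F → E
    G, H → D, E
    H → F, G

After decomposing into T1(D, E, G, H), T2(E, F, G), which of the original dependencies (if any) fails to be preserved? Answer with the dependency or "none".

H → F, G

Check H → F, G: no single fragment contains all of {F, G, H}, and the restricted closure of {H} across the fragments never reaches {F, G}.
F → E is preserved.
G, H → D, E is preserved.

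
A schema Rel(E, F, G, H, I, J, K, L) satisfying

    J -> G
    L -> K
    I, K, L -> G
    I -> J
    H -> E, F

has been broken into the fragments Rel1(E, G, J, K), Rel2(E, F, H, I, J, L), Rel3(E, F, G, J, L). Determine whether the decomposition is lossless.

Chase test. Columns are E, F, G, H, I, J, K, L; row i has aⱼ where attribute j ∈ Reli, else bᵢⱼ.
Initial tableau (one row per fragment):
  row 1: a1 b12 a3 b14 b15 a6 a7 b18
  row 2: a1 a2 b23 a4 a5 a6 b27 a8
  row 3: a1 a2 a3 b34 b35 a6 b37 a8
Rows 1 and 2 agree on J; apply J→G and equate their G entries.
Rows 2 and 3 agree on L; apply L→K and equate their K entries.
No row becomes fully distinguished — the join is lossy.

No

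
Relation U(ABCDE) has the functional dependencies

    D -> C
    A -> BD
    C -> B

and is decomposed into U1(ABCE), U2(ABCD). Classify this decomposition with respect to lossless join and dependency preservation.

Lossless test: (ABC)⁺ = {ABCD}, which contains all of one fragment — lossless.
Dependency preservation: every FD's attributes lie within a single fragment, so each can be enforced locally — preserved.

lossless and dependency-preserving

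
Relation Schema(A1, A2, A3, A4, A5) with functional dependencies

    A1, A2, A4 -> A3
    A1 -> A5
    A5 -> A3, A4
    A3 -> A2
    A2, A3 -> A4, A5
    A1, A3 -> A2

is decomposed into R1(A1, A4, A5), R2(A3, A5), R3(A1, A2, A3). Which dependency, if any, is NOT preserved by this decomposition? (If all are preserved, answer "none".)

none

A1, A2, A4 → A3: restricted closure across fragments reaches A3.
A1 → A5 lies within R1.
A5 → A3, A4: restricted closure across fragments reaches A3, A4.
A3 → A2 lies within R3.
A2, A3 → A4, A5: restricted closure across fragments reaches A4, A5.
A1, A3 → A2 lies within R3.
Every dependency is enforceable on the fragments, so the decomposition is dependency-preserving.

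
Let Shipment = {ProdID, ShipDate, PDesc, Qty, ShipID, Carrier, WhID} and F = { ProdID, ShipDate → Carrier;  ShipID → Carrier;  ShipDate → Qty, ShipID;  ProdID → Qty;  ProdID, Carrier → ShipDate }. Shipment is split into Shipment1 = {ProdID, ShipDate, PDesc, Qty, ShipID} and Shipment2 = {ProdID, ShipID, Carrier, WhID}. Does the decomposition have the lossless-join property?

Common attributes: Shipment1 ∩ Shipment2 = {ProdID, ShipID}.
Closure of {ProdID, ShipID}: ShipID → Carrier applies, adding Carrier; ProdID → Qty applies, adding Qty; ProdID, Carrier → ShipDate applies, adding ShipDate. So (ProdID, ShipID)⁺ = {ProdID, ShipDate, Qty, ShipID, Carrier}.
The closure contains neither all of Shipment1 = {ProdID, ShipDate, PDesc, Qty, ShipID} nor all of Shipment2 = {ProdID, ShipID, Carrier, WhID}, so the common attributes are not a superkey of either fragment. The join is lossy.

No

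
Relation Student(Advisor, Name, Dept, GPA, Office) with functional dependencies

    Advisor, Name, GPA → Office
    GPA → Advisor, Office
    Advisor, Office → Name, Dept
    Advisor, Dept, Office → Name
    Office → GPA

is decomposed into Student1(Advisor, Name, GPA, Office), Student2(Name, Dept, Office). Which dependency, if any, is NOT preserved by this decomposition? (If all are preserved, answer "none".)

none

Advisor, Name, GPA → Office lies within Student1.
GPA → Advisor, Office lies within Student1.
Advisor, Office → Name, Dept: restricted closure across fragments reaches Name, Dept.
Advisor, Dept, Office → Name: restricted closure across fragments reaches Name.
Office → GPA lies within Student1.
Every dependency is enforceable on the fragments, so the decomposition is dependency-preserving.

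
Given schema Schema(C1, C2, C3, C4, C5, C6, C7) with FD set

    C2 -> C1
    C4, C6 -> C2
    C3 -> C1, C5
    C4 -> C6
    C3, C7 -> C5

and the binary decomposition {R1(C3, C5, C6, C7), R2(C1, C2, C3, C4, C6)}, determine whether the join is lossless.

No

Common attributes: R1 ∩ R2 = {C3, C6}.
Closure of {C3, C6}: C3 → C1, C5 applies, adding C1, C5. So (C3, C6)⁺ = {C1, C3, C5, C6}.
The closure contains neither all of R1 = {C3, C5, C6, C7} nor all of R2 = {C1, C2, C3, C4, C6}, so the common attributes are not a superkey of either fragment. The join is lossy.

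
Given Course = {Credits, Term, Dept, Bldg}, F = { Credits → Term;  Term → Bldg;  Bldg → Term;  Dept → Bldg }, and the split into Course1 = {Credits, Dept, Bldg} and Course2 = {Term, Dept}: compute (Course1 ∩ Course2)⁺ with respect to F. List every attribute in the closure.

Course1 ∩ Course2 = {Dept}.
Dept → Bldg applies, adding Bldg
Bldg → Term applies, adding Term
Closure: {Term, Dept, Bldg}.

Term, Dept, Bldg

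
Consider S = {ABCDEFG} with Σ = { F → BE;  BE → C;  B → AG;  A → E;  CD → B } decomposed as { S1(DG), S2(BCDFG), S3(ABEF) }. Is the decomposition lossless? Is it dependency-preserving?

lossless and dependency-preserving

Lossless test (chase): Rows 2 and 3 agree on F; apply F→BE and equate their BE entries. Rows 2 and 3 agree on BE; apply BE→C and equate their C entries. Rows 2 and 3 agree on B; apply B→AG and equate their AG entries. Row 2 is now all distinguished symbols — the join is lossless.
Dependency preservation: BE → C; B → AG are not contained in any single fragment, but the restricted closure of each left-hand side across the fragments still reaches the right-hand side; the remaining FDs each lie inside some fragment. All dependencies are preserved.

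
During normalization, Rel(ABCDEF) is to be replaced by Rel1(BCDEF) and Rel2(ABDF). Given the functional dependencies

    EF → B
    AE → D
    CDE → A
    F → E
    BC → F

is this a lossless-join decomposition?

Common attributes: Rel1 ∩ Rel2 = {BDF}.
Closure of {BDF}: F → E applies, adding E. So (BDF)⁺ = {BDEF}.
The closure contains neither all of Rel1 = {BCDEF} nor all of Rel2 = {ABDF}, so the common attributes are not a superkey of either fragment. The join is lossy.

No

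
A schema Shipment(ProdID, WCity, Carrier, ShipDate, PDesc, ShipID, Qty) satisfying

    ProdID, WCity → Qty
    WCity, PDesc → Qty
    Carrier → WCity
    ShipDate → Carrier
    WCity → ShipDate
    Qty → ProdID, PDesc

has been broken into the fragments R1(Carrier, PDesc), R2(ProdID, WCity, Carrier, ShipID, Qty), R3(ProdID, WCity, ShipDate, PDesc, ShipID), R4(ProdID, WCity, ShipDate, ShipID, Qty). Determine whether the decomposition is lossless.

Chase test. Columns are ProdID, WCity, Carrier, ShipDate, PDesc, ShipID, Qty; row i has aⱼ where attribute j ∈ Ri, else bᵢⱼ.
Initial tableau (one row per fragment):
  row 1: b11 b12 a3 b14 a5 b16 b17
  row 2: a1 a2 a3 b24 b25 a6 a7
  row 3: a1 a2 b33 a4 a5 a6 b37
  row 4: a1 a2 b43 a4 b45 a6 a7
Rows 2 and 3 agree on ProdID, WCity; apply ProdID, WCity→Qty and equate their Qty entries.
Rows 1 and 2 agree on Carrier; apply Carrier→WCity and equate their WCity entries.
Rows 3 and 4 agree on ShipDate; apply ShipDate→Carrier and equate their Carrier entries.
Rows 1 and 2 agree on WCity; apply WCity→ShipDate and equate their ShipDate entries.
Rows 1 and 3 agree on WCity; apply WCity→ShipDate and equate their ShipDate entries.
Rows 2 and 3 agree on Qty; apply Qty→ProdID, PDesc and equate their ProdID, PDesc entries.
Rows 2 and 4 agree on Qty; apply Qty→ProdID, PDesc and equate their ProdID, PDesc entries.
Rows 1 and 2 agree on WCity, PDesc; apply WCity, PDesc→Qty and equate their Qty entries.
Rows 1 and 3 agree on ShipDate; apply ShipDate→Carrier and equate their Carrier entries.
Rows 1 and 2 agree on Qty; apply Qty→ProdID, PDesc and equate their ProdID, PDesc entries.
Row 2 is now all distinguished symbols — the join is lossless.

Yes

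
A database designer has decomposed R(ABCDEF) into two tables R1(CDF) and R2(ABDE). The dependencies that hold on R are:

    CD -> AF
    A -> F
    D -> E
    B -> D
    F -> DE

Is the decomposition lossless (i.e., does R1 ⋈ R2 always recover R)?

Common attributes: R1 ∩ R2 = {D}.
Closure of {D}: D → E applies, adding E. So (D)⁺ = {DE}.
The closure contains neither all of R1 = {CDF} nor all of R2 = {ABDE}, so the common attributes are not a superkey of either fragment. The join is lossy.

No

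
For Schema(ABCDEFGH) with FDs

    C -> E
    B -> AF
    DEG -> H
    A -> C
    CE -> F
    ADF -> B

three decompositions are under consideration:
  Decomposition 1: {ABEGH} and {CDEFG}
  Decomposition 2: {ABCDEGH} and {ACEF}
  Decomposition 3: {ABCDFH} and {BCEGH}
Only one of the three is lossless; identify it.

Decomposition 2

Decomposition 1: common = {EG}, closure = {EG} → lossy.
Decomposition 2: common = {ACE}, closure = {ACEF} → lossless.
Decomposition 3: common = {BCH}, closure = {ABCEFH} → lossy.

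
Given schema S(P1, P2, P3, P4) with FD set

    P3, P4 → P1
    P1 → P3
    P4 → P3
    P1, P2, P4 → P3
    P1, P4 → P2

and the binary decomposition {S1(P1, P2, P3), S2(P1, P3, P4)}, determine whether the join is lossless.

No

Common attributes: S1 ∩ S2 = {P1, P3}.
No dependency enlarges {P1, P3}, so (P1, P3)⁺ = {P1, P3}.
The closure contains neither all of S1 = {P1, P2, P3} nor all of S2 = {P1, P3, P4}, so the common attributes are not a superkey of either fragment. The join is lossy.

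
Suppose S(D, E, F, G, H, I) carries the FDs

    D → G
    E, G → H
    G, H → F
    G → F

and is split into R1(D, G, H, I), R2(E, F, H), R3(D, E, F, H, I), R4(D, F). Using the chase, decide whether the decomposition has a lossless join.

Chase test. Columns are D, E, F, G, H, I; row i has aⱼ where attribute j ∈ Ri, else bᵢⱼ.
Initial tableau (one row per fragment):
  row 1: a1 b12 b13 a4 a5 a6
  row 2: b21 a2 a3 b24 a5 b26
  row 3: a1 a2 a3 b34 a5 a6
  row 4: a1 b42 a3 b44 b45 b46
Rows 1 and 3 agree on D; apply D→G and equate their G entries.
Rows 1 and 4 agree on D; apply D→G and equate their G entries.
Rows 1 and 3 agree on G, H; apply G, H→F and equate their F entries.
Row 3 is now all distinguished symbols — the join is lossless.

Yes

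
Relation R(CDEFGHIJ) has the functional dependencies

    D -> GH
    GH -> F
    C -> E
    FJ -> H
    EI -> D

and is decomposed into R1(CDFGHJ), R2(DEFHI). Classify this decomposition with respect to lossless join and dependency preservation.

lossy and not dependency-preserving

Lossless test: (DFH)⁺ = {DFGH}, which is a superkey of neither fragment — lossy.
Dependency preservation: the restricted closure of {C} across the fragments never reaches {E}, so C → E cannot be enforced without a join — not preserved.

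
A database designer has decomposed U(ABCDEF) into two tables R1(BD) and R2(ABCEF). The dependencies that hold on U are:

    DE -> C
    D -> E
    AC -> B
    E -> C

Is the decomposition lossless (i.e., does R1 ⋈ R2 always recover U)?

Common attributes: R1 ∩ R2 = {B}.
No dependency enlarges {B}, so (B)⁺ = {B}.
The closure contains neither all of R1 = {BD} nor all of R2 = {ABCEF}, so the common attributes are not a superkey of either fragment. The join is lossy.

No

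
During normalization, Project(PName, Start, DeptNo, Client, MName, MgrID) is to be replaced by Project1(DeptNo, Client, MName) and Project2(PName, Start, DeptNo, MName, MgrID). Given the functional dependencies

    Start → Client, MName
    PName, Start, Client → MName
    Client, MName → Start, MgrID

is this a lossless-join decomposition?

Common attributes: Project1 ∩ Project2 = {DeptNo, MName}.
No dependency enlarges {DeptNo, MName}, so (DeptNo, MName)⁺ = {DeptNo, MName}.
The closure contains neither all of Project1 = {DeptNo, Client, MName} nor all of Project2 = {PName, Start, DeptNo, MName, MgrID}, so the common attributes are not a superkey of either fragment. The join is lossy.

No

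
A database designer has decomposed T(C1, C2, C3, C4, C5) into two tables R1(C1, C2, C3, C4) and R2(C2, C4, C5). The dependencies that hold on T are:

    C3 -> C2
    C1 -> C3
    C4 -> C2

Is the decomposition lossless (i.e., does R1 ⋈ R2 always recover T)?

Common attributes: R1 ∩ R2 = {C2, C4}.
No dependency enlarges {C2, C4}, so (C2, C4)⁺ = {C2, C4}.
The closure contains neither all of R1 = {C1, C2, C3, C4} nor all of R2 = {C2, C4, C5}, so the common attributes are not a superkey of either fragment. The join is lossy.

No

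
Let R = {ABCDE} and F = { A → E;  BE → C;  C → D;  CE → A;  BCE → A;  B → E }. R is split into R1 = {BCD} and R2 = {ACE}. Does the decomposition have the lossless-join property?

No

Common attributes: R1 ∩ R2 = {C}.
Closure of {C}: C → D applies, adding D. So (C)⁺ = {CD}.
The closure contains neither all of R1 = {BCD} nor all of R2 = {ACE}, so the common attributes are not a superkey of either fragment. The join is lossy.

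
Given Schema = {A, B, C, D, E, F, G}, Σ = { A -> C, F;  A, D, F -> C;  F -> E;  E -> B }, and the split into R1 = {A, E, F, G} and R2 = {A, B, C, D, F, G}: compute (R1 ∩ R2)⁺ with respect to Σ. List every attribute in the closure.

R1 ∩ R2 = {A, F, G}.
A → C, F applies, adding C
F → E applies, adding E
E → B applies, adding B
Closure: {A, B, C, E, F, G}.

A, B, C, E, F, G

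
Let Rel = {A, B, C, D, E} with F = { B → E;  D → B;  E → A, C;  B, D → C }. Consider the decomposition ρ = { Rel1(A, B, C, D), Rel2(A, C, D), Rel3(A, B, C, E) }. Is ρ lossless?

Yes

Chase test. Columns are A, B, C, D, E; row i has aⱼ where attribute j ∈ Reli, else bᵢⱼ.
Initial tableau (one row per fragment):
  row 1: a1 a2 a3 a4 b15
  row 2: a1 b22 a3 a4 b25
  row 3: a1 a2 a3 b34 a5
Rows 1 and 3 agree on B; apply B→E and equate their E entries.
Rows 1 and 2 agree on D; apply D→B and equate their B entries.
Rows 1 and 2 agree on B; apply B→E and equate their E entries.
Row 1 is now all distinguished symbols — the join is lossless.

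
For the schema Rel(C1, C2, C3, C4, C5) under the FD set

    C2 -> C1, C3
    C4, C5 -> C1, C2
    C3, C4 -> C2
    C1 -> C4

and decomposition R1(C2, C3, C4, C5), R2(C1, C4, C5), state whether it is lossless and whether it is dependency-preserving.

lossless but not dependency-preserving

Lossless test: (C4, C5)⁺ = {C1, C2, C3, C4, C5}, which contains all of one fragment — lossless.
Dependency preservation: the restricted closure of {C2} across the fragments never reaches {C1, C3}, so C2 → C1, C3 cannot be enforced without a join — not preserved.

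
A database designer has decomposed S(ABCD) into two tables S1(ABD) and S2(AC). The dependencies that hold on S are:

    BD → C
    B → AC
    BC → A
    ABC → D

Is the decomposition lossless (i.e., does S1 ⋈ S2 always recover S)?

Common attributes: S1 ∩ S2 = {A}.
No dependency enlarges {A}, so (A)⁺ = {A}.
The closure contains neither all of S1 = {ABD} nor all of S2 = {AC}, so the common attributes are not a superkey of either fragment. The join is lossy.

No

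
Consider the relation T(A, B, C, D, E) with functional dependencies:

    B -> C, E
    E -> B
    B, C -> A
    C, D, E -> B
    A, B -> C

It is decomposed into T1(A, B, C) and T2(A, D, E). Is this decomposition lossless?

No

Common attributes: T1 ∩ T2 = {A}.
No dependency enlarges {A}, so (A)⁺ = {A}.
The closure contains neither all of T1 = {A, B, C} nor all of T2 = {A, D, E}, so the common attributes are not a superkey of either fragment. The join is lossy.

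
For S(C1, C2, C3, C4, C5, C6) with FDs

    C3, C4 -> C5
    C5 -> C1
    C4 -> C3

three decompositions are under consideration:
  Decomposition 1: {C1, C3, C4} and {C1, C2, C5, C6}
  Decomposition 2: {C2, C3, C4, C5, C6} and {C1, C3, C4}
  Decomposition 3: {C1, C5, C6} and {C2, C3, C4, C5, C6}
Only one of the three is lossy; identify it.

Decomposition 1: common = {C1}, closure = {C1} → lossy.
Decomposition 2: common = {C3, C4}, closure = {C1, C3, C4, C5} → lossless.
Decomposition 3: common = {C5, C6}, closure = {C1, C5, C6} → lossless.

Decomposition 1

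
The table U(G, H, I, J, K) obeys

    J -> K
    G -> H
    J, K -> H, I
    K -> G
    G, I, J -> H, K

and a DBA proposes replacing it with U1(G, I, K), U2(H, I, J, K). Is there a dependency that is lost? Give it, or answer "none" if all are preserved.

Check G → H: no single fragment contains all of {G, H}, and the restricted closure of {G} across the fragments never reaches {H}.
J → K is preserved.
J, K → H, I is preserved.
K → G is preserved.
G, I, J → H, K is preserved.

G -> H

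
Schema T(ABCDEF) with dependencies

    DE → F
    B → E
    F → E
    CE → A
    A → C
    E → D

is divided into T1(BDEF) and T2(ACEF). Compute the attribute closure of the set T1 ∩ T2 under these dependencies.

T1 ∩ T2 = {EF}.
E → D applies, adding D
Closure: {DEF}.

DEF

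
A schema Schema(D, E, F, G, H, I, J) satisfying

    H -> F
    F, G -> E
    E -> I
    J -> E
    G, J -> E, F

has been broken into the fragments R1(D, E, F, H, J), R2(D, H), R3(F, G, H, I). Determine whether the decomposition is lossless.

No

Chase test. Columns are D, E, F, G, H, I, J; row i has aⱼ where attribute j ∈ Ri, else bᵢⱼ.
Initial tableau (one row per fragment):
  row 1: a1 a2 a3 b14 a5 b16 a7
  row 2: a1 b22 b23 b24 a5 b26 b27
  row 3: b31 b32 a3 a4 a5 a6 b37
Rows 1 and 2 agree on H; apply H→F and equate their F entries.
No row becomes fully distinguished — the join is lossy.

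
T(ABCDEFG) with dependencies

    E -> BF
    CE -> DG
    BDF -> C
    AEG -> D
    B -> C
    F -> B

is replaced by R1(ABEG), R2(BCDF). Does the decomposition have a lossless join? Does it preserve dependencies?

Lossless test: (B)⁺ = {BC}, which is a superkey of neither fragment — lossy.
Dependency preservation: the restricted closure of {E} across the fragments never reaches {BF}, so E → BF cannot be enforced without a join — not preserved.

lossy and not dependency-preserving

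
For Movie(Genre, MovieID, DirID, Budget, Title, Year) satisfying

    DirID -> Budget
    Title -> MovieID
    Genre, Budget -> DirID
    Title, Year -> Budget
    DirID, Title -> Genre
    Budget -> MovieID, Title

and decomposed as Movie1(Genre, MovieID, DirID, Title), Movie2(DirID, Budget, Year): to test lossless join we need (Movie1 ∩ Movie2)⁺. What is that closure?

Movie1 ∩ Movie2 = {DirID}.
DirID → Budget applies, adding Budget
Budget → MovieID, Title applies, adding MovieID, Title
DirID, Title → Genre applies, adding Genre
Closure: {Genre, MovieID, DirID, Budget, Title}.

Genre, MovieID, DirID, Budget, Title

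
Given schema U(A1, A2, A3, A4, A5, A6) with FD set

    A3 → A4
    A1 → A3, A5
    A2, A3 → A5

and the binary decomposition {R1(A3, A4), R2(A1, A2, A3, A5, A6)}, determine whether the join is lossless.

Yes

Common attributes: R1 ∩ R2 = {A3}.
Closure of {A3}: A3 → A4 applies, adding A4. So (A3)⁺ = {A3, A4}.
This closure contains every attribute of R1, so R1 ∩ R2 → R1. The join is lossless.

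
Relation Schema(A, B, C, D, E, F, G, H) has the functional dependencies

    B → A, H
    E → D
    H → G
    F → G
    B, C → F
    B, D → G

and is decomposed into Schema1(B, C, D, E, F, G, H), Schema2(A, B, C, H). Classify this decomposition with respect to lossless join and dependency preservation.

lossless and dependency-preserving

Lossless test: (B, C, H)⁺ = {A, B, C, F, G, H}, which contains all of one fragment — lossless.
Dependency preservation: every FD's attributes lie within a single fragment, so each can be enforced locally — preserved.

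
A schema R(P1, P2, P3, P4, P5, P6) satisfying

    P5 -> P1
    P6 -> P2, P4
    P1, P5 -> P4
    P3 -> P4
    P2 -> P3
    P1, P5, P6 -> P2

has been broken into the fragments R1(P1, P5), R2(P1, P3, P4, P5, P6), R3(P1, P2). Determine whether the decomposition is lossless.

No

Chase test. Columns are P1, P2, P3, P4, P5, P6; row i has aⱼ where attribute j ∈ Ri, else bᵢⱼ.
Initial tableau (one row per fragment):
  row 1: a1 b12 b13 b14 a5 b16
  row 2: a1 b22 a3 a4 a5 a6
  row 3: a1 a2 b33 b34 b35 b36
Rows 1 and 2 agree on P1, P5; apply P1, P5→P4 and equate their P4 entries.
No row becomes fully distinguished — the join is lossy.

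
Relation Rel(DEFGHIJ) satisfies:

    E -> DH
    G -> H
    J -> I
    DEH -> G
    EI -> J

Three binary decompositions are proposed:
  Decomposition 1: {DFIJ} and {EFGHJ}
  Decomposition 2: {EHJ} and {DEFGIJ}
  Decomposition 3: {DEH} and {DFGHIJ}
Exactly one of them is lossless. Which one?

Decomposition 1: common = {FJ}, closure = {FIJ} → lossy.
Decomposition 2: common = {EJ}, closure = {DEGHIJ} → lossless.
Decomposition 3: common = {DH}, closure = {DH} → lossy.

Decomposition 2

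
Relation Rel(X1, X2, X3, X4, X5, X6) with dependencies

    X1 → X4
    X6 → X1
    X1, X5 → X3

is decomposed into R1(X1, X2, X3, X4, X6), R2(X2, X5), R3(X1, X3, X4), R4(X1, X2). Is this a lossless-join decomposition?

Chase test. Columns are X1, X2, X3, X4, X5, X6; row i has aⱼ where attribute j ∈ Ri, else bᵢⱼ.
Initial tableau (one row per fragment):
  row 1: a1 a2 a3 a4 b15 a6
  row 2: b21 a2 b23 b24 a5 b26
  row 3: a1 b32 a3 a4 b35 b36
  row 4: a1 a2 b43 b44 b45 b46
Rows 1 and 4 agree on X1; apply X1→X4 and equate their X4 entries.
No row becomes fully distinguished — the join is lossy.

No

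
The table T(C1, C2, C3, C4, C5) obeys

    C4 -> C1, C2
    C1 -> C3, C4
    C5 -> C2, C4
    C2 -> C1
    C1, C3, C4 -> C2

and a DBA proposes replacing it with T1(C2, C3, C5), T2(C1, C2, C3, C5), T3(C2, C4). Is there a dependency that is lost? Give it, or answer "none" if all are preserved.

C4 → C1, C2: restricted closure across fragments reaches C1, C2.
C1 → C3, C4: restricted closure across fragments reaches C3, C4.
C5 → C2, C4: restricted closure across fragments reaches C2, C4.
C2 → C1 lies within T2.
C1, C3, C4 → C2: restricted closure across fragments reaches C2.
Every dependency is enforceable on the fragments, so the decomposition is dependency-preserving.

none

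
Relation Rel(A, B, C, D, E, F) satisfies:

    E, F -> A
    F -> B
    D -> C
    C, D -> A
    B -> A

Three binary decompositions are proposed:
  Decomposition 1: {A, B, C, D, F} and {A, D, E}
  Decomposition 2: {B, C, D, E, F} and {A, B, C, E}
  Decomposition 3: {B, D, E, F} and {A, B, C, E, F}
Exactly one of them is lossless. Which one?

Decomposition 1: common = {A, D}, closure = {A, C, D} → lossy.
Decomposition 2: common = {B, C, E}, closure = {A, B, C, E} → lossless.
Decomposition 3: common = {B, E, F}, closure = {A, B, E, F} → lossy.

Decomposition 2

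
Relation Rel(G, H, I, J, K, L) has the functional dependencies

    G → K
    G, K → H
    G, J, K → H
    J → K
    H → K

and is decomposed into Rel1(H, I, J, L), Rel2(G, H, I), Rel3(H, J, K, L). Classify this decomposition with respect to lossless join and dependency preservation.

Lossless test (chase): Rows 1 and 3 agree on J; apply J→K and equate their K entries. Rows 1 and 2 agree on H; apply H→K and equate their K entries. No row becomes fully distinguished — the join is lossy.
Dependency preservation: G → K; G, K → H; G, J, K → H are not contained in any single fragment, but the restricted closure of each left-hand side across the fragments still reaches the right-hand side; the remaining FDs each lie inside some fragment. All dependencies are preserved.

lossy but dependency-preserving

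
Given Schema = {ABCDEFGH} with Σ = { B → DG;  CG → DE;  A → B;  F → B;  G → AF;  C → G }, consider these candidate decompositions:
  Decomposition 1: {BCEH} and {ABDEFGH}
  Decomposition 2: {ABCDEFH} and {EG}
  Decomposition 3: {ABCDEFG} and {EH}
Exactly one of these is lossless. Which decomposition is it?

Decomposition 1

Decomposition 1: common = {BEH}, closure = {ABDEFGH} → lossless.
Decomposition 2: common = {E}, closure = {E} → lossy.
Decomposition 3: common = {E}, closure = {E} → lossy.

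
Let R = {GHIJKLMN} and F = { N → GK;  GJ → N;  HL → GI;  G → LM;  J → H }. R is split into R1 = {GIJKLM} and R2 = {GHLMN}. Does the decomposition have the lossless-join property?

Common attributes: R1 ∩ R2 = {GLM}.
No dependency enlarges {GLM}, so (GLM)⁺ = {GLM}.
The closure contains neither all of R1 = {GIJKLM} nor all of R2 = {GHLMN}, so the common attributes are not a superkey of either fragment. The join is lossy.

No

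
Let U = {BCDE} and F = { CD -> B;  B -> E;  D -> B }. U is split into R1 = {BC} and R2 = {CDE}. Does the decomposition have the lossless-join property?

Common attributes: R1 ∩ R2 = {C}.
No dependency enlarges {C}, so (C)⁺ = {C}.
The closure contains neither all of R1 = {BC} nor all of R2 = {CDE}, so the common attributes are not a superkey of either fragment. The join is lossy.

No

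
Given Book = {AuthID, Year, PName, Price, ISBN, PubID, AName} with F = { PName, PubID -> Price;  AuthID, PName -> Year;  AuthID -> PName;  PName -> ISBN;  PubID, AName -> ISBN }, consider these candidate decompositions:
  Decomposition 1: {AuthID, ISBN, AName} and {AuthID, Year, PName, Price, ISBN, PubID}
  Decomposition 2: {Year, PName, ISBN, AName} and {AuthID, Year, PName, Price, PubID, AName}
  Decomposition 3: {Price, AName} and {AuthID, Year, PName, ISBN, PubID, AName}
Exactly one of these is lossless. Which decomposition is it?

Decomposition 2

Decomposition 1: common = {AuthID, ISBN}, closure = {AuthID, Year, PName, ISBN} → lossy.
Decomposition 2: common = {Year, PName, AName}, closure = {Year, PName, ISBN, AName} → lossless.
Decomposition 3: common = {AName}, closure = {AName} → lossy.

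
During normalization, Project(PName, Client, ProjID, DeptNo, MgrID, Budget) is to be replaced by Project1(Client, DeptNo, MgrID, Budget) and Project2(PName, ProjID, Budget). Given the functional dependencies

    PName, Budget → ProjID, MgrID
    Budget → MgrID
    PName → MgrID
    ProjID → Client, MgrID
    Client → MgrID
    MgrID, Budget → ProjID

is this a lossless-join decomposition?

Common attributes: Project1 ∩ Project2 = {Budget}.
Closure of {Budget}: Budget → MgrID applies, adding MgrID; MgrID, Budget → ProjID applies, adding ProjID; ProjID → Client, MgrID applies, adding Client. So (Budget)⁺ = {Client, ProjID, MgrID, Budget}.
The closure contains neither all of Project1 = {Client, DeptNo, MgrID, Budget} nor all of Project2 = {PName, ProjID, Budget}, so the common attributes are not a superkey of either fragment. The join is lossy.

No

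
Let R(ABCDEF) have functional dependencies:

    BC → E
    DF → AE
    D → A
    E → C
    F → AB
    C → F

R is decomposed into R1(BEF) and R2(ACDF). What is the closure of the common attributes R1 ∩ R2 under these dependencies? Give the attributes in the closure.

ABF

R1 ∩ R2 = {F}.
F → AB applies, adding AB
Closure: {ABF}.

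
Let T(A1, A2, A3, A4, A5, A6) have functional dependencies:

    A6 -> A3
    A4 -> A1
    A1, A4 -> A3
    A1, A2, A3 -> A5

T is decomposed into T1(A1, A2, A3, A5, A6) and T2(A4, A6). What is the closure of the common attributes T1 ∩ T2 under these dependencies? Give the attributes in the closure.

T1 ∩ T2 = {A6}.
A6 → A3 applies, adding A3
Closure: {A3, A6}.

A3, A6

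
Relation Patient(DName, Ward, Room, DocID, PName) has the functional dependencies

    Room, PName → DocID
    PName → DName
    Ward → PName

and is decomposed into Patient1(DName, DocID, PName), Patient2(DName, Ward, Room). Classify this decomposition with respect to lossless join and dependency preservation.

Lossless test: (DName)⁺ = {DName}, which is a superkey of neither fragment — lossy.
Dependency preservation: the restricted closure of {Room, PName} across the fragments never reaches {DocID}, so Room, PName → DocID cannot be enforced without a join — not preserved.

lossy and not dependency-preserving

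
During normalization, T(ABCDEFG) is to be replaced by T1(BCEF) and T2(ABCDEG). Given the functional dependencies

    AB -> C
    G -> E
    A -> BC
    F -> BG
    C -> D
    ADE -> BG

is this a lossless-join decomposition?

Common attributes: T1 ∩ T2 = {BCE}.
Closure of {BCE}: C → D applies, adding D. So (BCE)⁺ = {BCDE}.
The closure contains neither all of T1 = {BCEF} nor all of T2 = {ABCDEG}, so the common attributes are not a superkey of either fragment. The join is lossy.

No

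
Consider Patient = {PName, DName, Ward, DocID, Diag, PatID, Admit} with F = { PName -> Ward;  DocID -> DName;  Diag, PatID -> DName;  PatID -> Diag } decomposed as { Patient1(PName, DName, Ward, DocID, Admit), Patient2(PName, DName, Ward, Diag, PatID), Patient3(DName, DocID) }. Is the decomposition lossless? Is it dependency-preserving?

lossy but dependency-preserving

Lossless test (chase): applying each FD to every pair of rows produces no changes in the tableau, so no row becomes fully distinguished — the join is lossy.
Dependency preservation: every FD's attributes lie within a single fragment, so each can be enforced locally — preserved.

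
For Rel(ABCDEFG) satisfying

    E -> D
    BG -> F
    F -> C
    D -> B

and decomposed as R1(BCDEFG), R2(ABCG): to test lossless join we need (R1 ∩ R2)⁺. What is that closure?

R1 ∩ R2 = {BCG}.
BG → F applies, adding F
Closure: {BCFG}.

BCFG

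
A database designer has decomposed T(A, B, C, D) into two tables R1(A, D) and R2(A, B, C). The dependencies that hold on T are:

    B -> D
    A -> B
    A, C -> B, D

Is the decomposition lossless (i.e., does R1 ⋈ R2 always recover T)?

Common attributes: R1 ∩ R2 = {A}.
Closure of {A}: A → B applies, adding B; B → D applies, adding D. So (A)⁺ = {A, B, D}.
This closure contains every attribute of R1, so R1 ∩ R2 → R1. The join is lossless.

Yes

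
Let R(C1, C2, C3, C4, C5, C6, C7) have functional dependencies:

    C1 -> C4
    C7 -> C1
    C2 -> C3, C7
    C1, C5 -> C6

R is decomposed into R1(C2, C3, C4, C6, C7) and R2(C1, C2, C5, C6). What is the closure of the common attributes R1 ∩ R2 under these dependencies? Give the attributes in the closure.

R1 ∩ R2 = {C2, C6}.
C2 → C3, C7 applies, adding C3, C7
C7 → C1 applies, adding C1
C1 → C4 applies, adding C4
Closure: {C1, C2, C3, C4, C6, C7}.

C1, C2, C3, C4, C6, C7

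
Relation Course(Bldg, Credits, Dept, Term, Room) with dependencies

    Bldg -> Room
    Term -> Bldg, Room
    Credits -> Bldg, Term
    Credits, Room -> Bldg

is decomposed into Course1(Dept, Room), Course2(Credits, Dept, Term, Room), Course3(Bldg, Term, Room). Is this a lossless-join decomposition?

Chase test. Columns are Bldg, Credits, Dept, Term, Room; row i has aⱼ where attribute j ∈ Coursei, else bᵢⱼ.
Initial tableau (one row per fragment):
  row 1: b11 b12 a3 b14 a5
  row 2: b21 a2 a3 a4 a5
  row 3: a1 b32 b33 a4 a5
Rows 2 and 3 agree on Term; apply Term→Bldg, Room and equate their Bldg, Room entries.
Row 2 is now all distinguished symbols — the join is lossless.

Yes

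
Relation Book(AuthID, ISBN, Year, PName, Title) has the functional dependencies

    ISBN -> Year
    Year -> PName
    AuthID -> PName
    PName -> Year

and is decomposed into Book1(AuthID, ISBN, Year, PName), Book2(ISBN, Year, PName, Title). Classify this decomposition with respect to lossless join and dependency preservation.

lossy but dependency-preserving

Lossless test: (ISBN, Year, PName)⁺ = {ISBN, Year, PName}, which is a superkey of neither fragment — lossy.
Dependency preservation: every FD's attributes lie within a single fragment, so each can be enforced locally — preserved.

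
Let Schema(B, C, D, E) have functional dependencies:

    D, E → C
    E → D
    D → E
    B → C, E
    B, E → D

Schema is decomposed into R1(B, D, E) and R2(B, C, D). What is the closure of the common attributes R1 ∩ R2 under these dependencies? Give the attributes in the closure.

R1 ∩ R2 = {B, D}.
D → E applies, adding E
B → C, E applies, adding C
Closure: {B, C, D, E}.

B, C, D, E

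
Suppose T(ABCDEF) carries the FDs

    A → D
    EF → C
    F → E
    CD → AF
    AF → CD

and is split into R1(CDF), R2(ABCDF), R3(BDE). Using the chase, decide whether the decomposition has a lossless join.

Chase test. Columns are ABCDEF; row i has aⱼ where attribute j ∈ Ri, else bᵢⱼ.
Initial tableau (one row per fragment):
  row 1: b11 b12 a3 a4 b15 a6
  row 2: a1 a2 a3 a4 b25 a6
  row 3: b31 a2 b33 a4 a5 b36
Rows 1 and 2 agree on F; apply F→E and equate their E entries.
Rows 1 and 2 agree on CD; apply CD→AF and equate their AF entries.
No row becomes fully distinguished — the join is lossy.

No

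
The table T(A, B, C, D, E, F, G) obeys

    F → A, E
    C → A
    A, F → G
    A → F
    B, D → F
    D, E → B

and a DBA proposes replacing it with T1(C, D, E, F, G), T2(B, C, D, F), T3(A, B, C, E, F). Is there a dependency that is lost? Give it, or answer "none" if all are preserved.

F → A, E lies within T3.
C → A lies within T3.
A, F → G: restricted closure across fragments reaches G.
A → F lies within T3.
B, D → F lies within T2.
D, E → B: restricted closure across fragments reaches B.
Every dependency is enforceable on the fragments, so the decomposition is dependency-preserving.

none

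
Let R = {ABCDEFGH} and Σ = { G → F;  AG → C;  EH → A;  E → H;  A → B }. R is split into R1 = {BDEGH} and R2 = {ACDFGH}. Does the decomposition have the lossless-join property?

Common attributes: R1 ∩ R2 = {DGH}.
Closure of {DGH}: G → F applies, adding F. So (DGH)⁺ = {DFGH}.
The closure contains neither all of R1 = {BDEGH} nor all of R2 = {ACDFGH}, so the common attributes are not a superkey of either fragment. The join is lossy.

No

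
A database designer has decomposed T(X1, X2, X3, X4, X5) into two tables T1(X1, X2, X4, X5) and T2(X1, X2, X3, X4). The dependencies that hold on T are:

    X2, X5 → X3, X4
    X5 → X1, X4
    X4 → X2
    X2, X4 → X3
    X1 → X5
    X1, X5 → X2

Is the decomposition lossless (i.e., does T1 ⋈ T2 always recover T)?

Common attributes: T1 ∩ T2 = {X1, X2, X4}.
Closure of {X1, X2, X4}: X2, X4 → X3 applies, adding X3; X1 → X5 applies, adding X5. So (X1, X2, X4)⁺ = {X1, X2, X3, X4, X5}.
This closure contains every attribute of T1, so T1 ∩ T2 → T1. The join is lossless.

Yes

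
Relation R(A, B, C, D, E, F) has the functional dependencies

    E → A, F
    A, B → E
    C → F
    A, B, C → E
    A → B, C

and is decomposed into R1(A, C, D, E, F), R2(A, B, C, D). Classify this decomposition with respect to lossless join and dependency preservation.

Lossless test: (A, C, D)⁺ = {A, B, C, D, E, F}, which contains all of one fragment — lossless.
Dependency preservation: A, B → E; A, B, C → E are not contained in any single fragment, but the restricted closure of each left-hand side across the fragments still reaches the right-hand side; the remaining FDs each lie inside some fragment. All dependencies are preserved.

lossless and dependency-preserving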